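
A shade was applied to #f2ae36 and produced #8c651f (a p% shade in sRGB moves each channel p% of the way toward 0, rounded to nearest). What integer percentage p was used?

#f2ae36 is rgb(242, 174, 54); #8c651f is rgb(140, 101, 31).
On the R channel (widest range): 140 ≈ 242 + (p/100)(0 − 242), so p ≈ 100×(140 − 242)/(0 − 242) = -10200/-242 = 42.15.
p = 42 reproduces all three channels after rounding.

42%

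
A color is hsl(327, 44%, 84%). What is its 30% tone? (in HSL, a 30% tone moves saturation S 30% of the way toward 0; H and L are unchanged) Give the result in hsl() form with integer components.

S moves 30% from 44 toward 0: 44 − 13.2 = 30.8 → 31.
H and L are unchanged.

hsl(327, 31%, 84%)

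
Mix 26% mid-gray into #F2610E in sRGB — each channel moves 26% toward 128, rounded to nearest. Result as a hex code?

#F2610E is rgb(242, 97, 14).
A 26% tone moves each channel 26% toward 128:
  R: 242 − 29.64 = 212.36 → 212
  G: 97 + 0.26×(128−97) = 97 + 8.06 = 105.06 → 105
  B: 14 + 0.26×(128−14) = 14 + 29.64 = 43.64 → 44
rgb(212, 105, 44) = #D4692C.

#D4692C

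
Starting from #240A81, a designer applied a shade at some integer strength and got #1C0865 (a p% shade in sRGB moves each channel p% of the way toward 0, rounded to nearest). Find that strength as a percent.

#240A81 is rgb(36, 10, 129); #1C0865 is rgb(28, 8, 101).
On the B channel (widest range): 101 ≈ 129 + (p/100)(0 − 129), so p ≈ 100×(101 − 129)/(0 − 129) = -2800/-129 = 21.71.
p = 22 reproduces all three channels after rounding.

22%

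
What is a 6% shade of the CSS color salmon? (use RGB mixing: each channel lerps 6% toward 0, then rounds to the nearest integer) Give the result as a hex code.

#EB786B

CSS salmon is rgb(250, 128, 114).
Lerp each channel 6% toward 0:
  R: 250 + 0.06×(0−250) = 250 − 15 = 235 → 235
  G: 128 + 0.06×(0−128) = 128 − 7.68 = 120.32 → 120
  B: 114 − 6.84 = 107.16 → 107
rgb(235, 120, 107) = #EB786B.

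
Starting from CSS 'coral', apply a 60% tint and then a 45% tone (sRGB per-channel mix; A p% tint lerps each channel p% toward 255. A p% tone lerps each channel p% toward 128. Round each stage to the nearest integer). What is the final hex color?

#C6AA9F

CSS coral is rgb(255, 127, 80).
Per channel, c → c + 0.6(255 − c):
  R: 255 + 0.6×(255−255) = 255 + 0 = 255 → 255
  G: 127 + 76.8 = 203.8 → 204
  B: 80 + 0.6×(255−80) = 80 + 105 = 185 → 185
After the tint: rgb(255, 204, 185) = #FFCCB9.
A 45% tone moves each channel 45% toward 128:
  R: 255 + 0.45×(128−255) = 255 − 57.15 = 197.85 → 198
  G: 204 + 0.45×(128−204) = 204 − 34.2 = 169.8 → 170
  B: 185 + 0.45×(128−185) = 185 − 25.65 = 159.35 → 159
rgb(198, 170, 159) = #C6AA9F.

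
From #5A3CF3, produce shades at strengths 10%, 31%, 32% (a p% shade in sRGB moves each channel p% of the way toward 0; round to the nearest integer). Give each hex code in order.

#5A3CF3 is rgb(90, 60, 243).
10%: (90 − 9 = 81→81, 60 − 6 = 54→54, 243 − 24.3 = 218.7→219) → #5136DB
31%: (90 − 27.9 = 62.1→62, 60 − 18.6 = 41.4→41, 243 − 75.33 = 167.67→168) → #3E29A8
32%: (90 − 28.8 = 61.2→61, 60 − 19.2 = 40.8→41, 243 − 77.76 = 165.24→165) → #3D29A5

#5136DB, #3E29A8, #3D29A5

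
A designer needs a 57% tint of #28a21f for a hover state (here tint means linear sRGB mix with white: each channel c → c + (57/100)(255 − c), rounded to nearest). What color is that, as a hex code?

#28a21f is rgb(40, 162, 31).
Per channel, c → c + 0.57(255 − c):
  R: 40 + 122.55 = 162.55 → 163
  G: 162 + 0.57×(255−162) = 162 + 53.01 = 215.01 → 215
  B: 31 + 0.57×(255−31) = 31 + 127.68 = 158.68 → 159
rgb(163, 215, 159) = #a3d79f.

#a3d79f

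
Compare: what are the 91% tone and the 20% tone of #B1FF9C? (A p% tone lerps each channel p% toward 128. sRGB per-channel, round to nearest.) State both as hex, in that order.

#B1FF9C is rgb(177, 255, 156).
91% tone:
  R: 177 + 0.91×(128−177) = 177 − 44.59 = 132.41 → 132
  G: 255 − 115.57 = 139.43 → 139
  B: 156 − 25.48 = 130.52 → 131
  → #848B83
20% tone:
  R: 177 + 0.2×(128−177) = 177 − 9.8 = 167.2 → 167
  G: 255 + 0.2×(128−255) = 255 − 25.4 = 229.6 → 230
  B: 156 + 0.2×(128−156) = 156 − 5.6 = 150.4 → 150
  → #A7E696

#848B83, #A7E696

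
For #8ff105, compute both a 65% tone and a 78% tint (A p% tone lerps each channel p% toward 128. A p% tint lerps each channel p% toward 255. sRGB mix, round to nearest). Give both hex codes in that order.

#85a855, #e6fcc8

#8ff105 is rgb(143, 241, 5).
65% tone:
  R: 143 − 9.75 = 133.25 → 133
  G: 241 − 73.45 = 167.55 → 168
  B: 5 + 79.95 = 84.95 → 85
  → #85a855
78% tint:
  R: 143 + 87.36 = 230.36 → 230
  G: 241 + 0.78×(255−241) = 241 + 10.92 = 251.92 → 252
  B: 5 + 195 = 200 → 200
  → #e6fcc8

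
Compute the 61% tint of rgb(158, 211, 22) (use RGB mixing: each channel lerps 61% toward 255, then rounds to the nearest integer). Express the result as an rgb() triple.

Per channel, c → c + 0.61(255 − c):
  R: 158 + 59.17 = 217.17 → 217
  G: 211 + 0.61×(255−211) = 211 + 26.84 = 237.84 → 238
  B: 22 + 0.61×(255−22) = 22 + 142.13 = 164.13 → 164

rgb(217, 238, 164)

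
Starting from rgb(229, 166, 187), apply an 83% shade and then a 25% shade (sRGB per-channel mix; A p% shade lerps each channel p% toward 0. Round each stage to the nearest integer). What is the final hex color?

An 83% shade moves each channel 83% toward 0:
  R: 229 + 0.83×(0−229) = 229 − 190.07 = 38.93 → 39
  G: 166 + 0.83×(0−166) = 166 − 137.78 = 28.22 → 28
  B: 187 + 0.83×(0−187) = 187 − 155.21 = 31.79 → 32
After the shade: rgb(39, 28, 32) = #271C20.
Lerp each channel 25% toward 0:
  R: 39 − 9.75 = 29.25 → 29
  G: 28 − 7 = 21 → 21
  B: 32 − 8 = 24 → 24
rgb(29, 21, 24) = #1D1518.

#1D1518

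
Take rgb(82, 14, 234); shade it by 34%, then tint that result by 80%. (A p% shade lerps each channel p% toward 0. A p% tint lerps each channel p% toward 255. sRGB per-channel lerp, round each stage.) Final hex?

Lerp each channel 34% toward 0:
  R: 82 + 0.34×(0−82) = 82 − 27.88 = 54.12 → 54
  G: 14 + 0.34×(0−14) = 14 − 4.76 = 9.24 → 9
  B: 234 − 79.56 = 154.44 → 154
After the shade: rgb(54, 9, 154) = #36099A.
Lerp each channel 80% toward 255:
  R: 54 + 160.8 = 214.8 → 215
  G: 9 + 0.8×(255−9) = 9 + 196.8 = 205.8 → 206
  B: 154 + 0.8×(255−154) = 154 + 80.8 = 234.8 → 235
rgb(215, 206, 235) = #D7CEEB.

#D7CEEB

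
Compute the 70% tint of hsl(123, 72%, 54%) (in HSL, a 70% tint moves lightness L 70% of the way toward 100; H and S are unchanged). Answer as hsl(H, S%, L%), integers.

L moves 70% from 54 toward 100: 54 + 32.2 = 86.2 → 86.
H and S are unchanged.

hsl(123, 72%, 86%)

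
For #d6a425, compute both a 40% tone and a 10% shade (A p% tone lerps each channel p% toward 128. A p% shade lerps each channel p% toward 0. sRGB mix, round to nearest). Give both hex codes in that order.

#b49649, #c19421

#d6a425 is rgb(214, 164, 37).
40% tone:
  R: 214 + 0.4×(128−214) = 214 − 34.4 = 179.6 → 180
  G: 164 − 14.4 = 149.6 → 150
  B: 37 + 0.4×(128−37) = 37 + 36.4 = 73.4 → 73
  → #b49649
10% shade:
  R: 214 − 21.4 = 192.6 → 193
  G: 164 − 16.4 = 147.6 → 148
  B: 37 + 0.1×(0−37) = 37 − 3.7 = 33.3 → 33
  → #c19421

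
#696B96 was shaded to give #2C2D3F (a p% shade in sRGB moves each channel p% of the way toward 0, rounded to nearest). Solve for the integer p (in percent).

58%

#696B96 is rgb(105, 107, 150); #2C2D3F is rgb(44, 45, 63).
On the B channel (widest range): 63 ≈ 150 + (p/100)(0 − 150), so p ≈ 100×(63 − 150)/(0 − 150) = -8700/-150 = 58.00.
p = 58 reproduces all three channels after rounding.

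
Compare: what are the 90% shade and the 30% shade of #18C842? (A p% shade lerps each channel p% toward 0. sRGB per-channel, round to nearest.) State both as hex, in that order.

#021407, #118C2E

#18C842 is rgb(24, 200, 66).
90% shade:
  R: 24 + 0.9×(0−24) = 24 − 21.6 = 2.4 → 2
  G: 200 + 0.9×(0−200) = 200 − 180 = 20 → 20
  B: 66 + 0.9×(0−66) = 66 − 59.4 = 6.6 → 7
  → #021407
30% shade:
  R: 24 − 7.2 = 16.8 → 17
  G: 200 − 60 = 140 → 140
  B: 66 + 0.3×(0−66) = 66 − 19.8 = 46.2 → 46
  → #118C2E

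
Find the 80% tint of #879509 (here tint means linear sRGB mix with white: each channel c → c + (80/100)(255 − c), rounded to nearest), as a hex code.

#879509 is rgb(135, 149, 9).
Per channel, c → c + 0.8(255 − c):
  R: 135 + 0.8×(255−135) = 135 + 96 = 231 → 231
  G: 149 + 0.8×(255−149) = 149 + 84.8 = 233.8 → 234
  B: 9 + 0.8×(255−9) = 9 + 196.8 = 205.8 → 206
rgb(231, 234, 206) = #E7EACE.

#E7EACE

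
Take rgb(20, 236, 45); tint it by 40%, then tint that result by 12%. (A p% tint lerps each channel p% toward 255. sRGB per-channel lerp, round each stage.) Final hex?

Per channel, c → c + 0.4(255 − c):
  R: 20 + 94 = 114 → 114
  G: 236 + 7.6 = 243.6 → 244
  B: 45 + 0.4×(255−45) = 45 + 84 = 129 → 129
After the tint: rgb(114, 244, 129) = #72F481.
Per channel, c → c + 0.12(255 − c):
  R: 114 + 0.12×(255−114) = 114 + 16.92 = 130.92 → 131
  G: 244 + 0.12×(255−244) = 244 + 1.32 = 245.32 → 245
  B: 129 + 15.12 = 144.12 → 144
rgb(131, 245, 144) = #83F590.

#83F590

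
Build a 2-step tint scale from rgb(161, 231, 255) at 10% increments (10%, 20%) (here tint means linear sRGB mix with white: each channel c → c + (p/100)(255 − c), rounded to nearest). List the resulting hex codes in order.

10%: (161 + 9.4 = 170.4→170, 231 + 2.4 = 233.4→233, 255→255) → #AAE9FF
20%: (161 + 18.8 = 179.8→180, 231 + 4.8 = 235.8→236, 255→255) → #B4ECFF

#AAE9FF, #B4ECFF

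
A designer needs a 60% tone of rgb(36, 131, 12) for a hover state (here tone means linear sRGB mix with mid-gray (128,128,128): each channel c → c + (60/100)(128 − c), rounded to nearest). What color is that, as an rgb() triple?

Lerp each channel 60% toward 128:
  R: 36 + 55.2 = 91.2 → 91
  G: 131 − 1.8 = 129.2 → 129
  B: 12 + 0.6×(128−12) = 12 + 69.6 = 81.6 → 82

rgb(91, 129, 82)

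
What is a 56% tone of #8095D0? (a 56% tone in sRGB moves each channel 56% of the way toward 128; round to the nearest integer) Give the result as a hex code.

#8095D0 is rgb(128, 149, 208).
A 56% tone moves each channel 56% toward 128:
  R: 128 + 0 = 128 → 128
  G: 149 − 11.76 = 137.24 → 137
  B: 208 − 44.8 = 163.2 → 163
rgb(128, 137, 163) = #8089A3.

#8089A3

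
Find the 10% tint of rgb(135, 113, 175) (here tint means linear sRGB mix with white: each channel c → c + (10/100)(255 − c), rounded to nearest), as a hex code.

A 10% tint moves each channel 10% toward 255:
  R: 135 + 0.1×(255−135) = 135 + 12 = 147 → 147
  G: 113 + 0.1×(255−113) = 113 + 14.2 = 127.2 → 127
  B: 175 + 8 = 183 → 183
rgb(147, 127, 183) = #937FB7.

#937FB7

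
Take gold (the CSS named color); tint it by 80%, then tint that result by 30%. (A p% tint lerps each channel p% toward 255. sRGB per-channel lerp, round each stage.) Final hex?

#fff9db

CSS gold is rgb(255, 215, 0).
Lerp each channel 80% toward 255:
  R: 255 + 0.8×(255−255) = 255 + 0 = 255 → 255
  G: 215 + 32 = 247 → 247
  B: 0 + 0.8×(255−0) = 0 + 204 = 204 → 204
After the tint: rgb(255, 247, 204) = #fff7cc.
Lerp each channel 30% toward 255:
  R: 255 + 0 = 255 → 255
  G: 247 + 0.3×(255−247) = 247 + 2.4 = 249.4 → 249
  B: 204 + 15.3 = 219.3 → 219
rgb(255, 249, 219) = #fff9db.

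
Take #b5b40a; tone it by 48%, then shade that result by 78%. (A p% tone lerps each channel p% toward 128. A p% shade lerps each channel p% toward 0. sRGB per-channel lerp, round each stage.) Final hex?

#22220f

#b5b40a is rgb(181, 180, 10).
Lerp each channel 48% toward 128:
  R: 181 + 0.48×(128−181) = 181 − 25.44 = 155.56 → 156
  G: 180 − 24.96 = 155.04 → 155
  B: 10 + 0.48×(128−10) = 10 + 56.64 = 66.64 → 67
After the tone: rgb(156, 155, 67) = #9c9b43.
Per channel, c → c + 0.78(0 − c):
  R: 156 − 121.68 = 34.32 → 34
  G: 155 + 0.78×(0−155) = 155 − 120.9 = 34.1 → 34
  B: 67 − 52.26 = 14.74 → 15
rgb(34, 34, 15) = #22220f.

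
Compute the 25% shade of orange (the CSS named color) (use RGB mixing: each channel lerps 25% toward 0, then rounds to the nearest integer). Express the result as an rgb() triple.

rgb(191, 124, 0)

CSS orange is rgb(255, 165, 0).
Lerp each channel 25% toward 0:
  R: 255 − 63.75 = 191.25 → 191
  G: 165 + 0.25×(0−165) = 165 − 41.25 = 123.75 → 124
  B: 0 + 0.25×(0−0) = 0 + 0 = 0 → 0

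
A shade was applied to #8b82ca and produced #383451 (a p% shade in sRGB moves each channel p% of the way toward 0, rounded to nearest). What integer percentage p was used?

#8b82ca is rgb(139, 130, 202); #383451 is rgb(56, 52, 81).
On the B channel (widest range): 81 ≈ 202 + (p/100)(0 − 202), so p ≈ 100×(81 − 202)/(0 − 202) = -12100/-202 = 59.90.
p = 60 reproduces all three channels after rounding.

60%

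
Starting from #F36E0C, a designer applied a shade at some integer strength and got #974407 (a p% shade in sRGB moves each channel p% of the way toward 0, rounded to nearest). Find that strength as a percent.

#F36E0C is rgb(243, 110, 12); #974407 is rgb(151, 68, 7).
On the R channel (widest range): 151 ≈ 243 + (p/100)(0 − 243), so p ≈ 100×(151 − 243)/(0 − 243) = -9200/-243 = 37.86.
p = 38 reproduces all three channels after rounding.

38%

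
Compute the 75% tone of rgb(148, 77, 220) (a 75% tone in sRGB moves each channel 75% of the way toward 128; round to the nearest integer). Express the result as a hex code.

#857397

Lerp each channel 75% toward 128:
  R: 148 − 15 = 133 → 133
  G: 77 + 0.75×(128−77) = 77 + 38.25 = 115.25 → 115
  B: 220 − 69 = 151 → 151
rgb(133, 115, 151) = #857397.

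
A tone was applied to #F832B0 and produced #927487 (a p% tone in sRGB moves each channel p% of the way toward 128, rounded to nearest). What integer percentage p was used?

85%

#F832B0 is rgb(248, 50, 176); #927487 is rgb(146, 116, 135).
On the R channel (widest range): 146 ≈ 248 + (p/100)(128 − 248), so p ≈ 100×(146 − 248)/(128 − 248) = -10200/-120 = 85.00.
p = 85 reproduces all three channels after rounding.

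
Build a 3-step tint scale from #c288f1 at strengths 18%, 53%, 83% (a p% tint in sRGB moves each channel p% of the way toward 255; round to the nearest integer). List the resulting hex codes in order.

#c288f1 is rgb(194, 136, 241).
18%: (194 + 10.98 = 204.98→205, 136 + 21.42 = 157.42→157, 241 + 2.52 = 243.52→244) → #cd9df4
53%: (194 + 32.33 = 226.33→226, 136 + 63.07 = 199.07→199, 241 + 7.42 = 248.42→248) → #e2c7f8
83%: (194 + 50.63 = 244.63→245, 136 + 98.77 = 234.77→235, 241 + 11.62 = 252.62→253) → #f5ebfd

#cd9df4, #e2c7f8, #f5ebfd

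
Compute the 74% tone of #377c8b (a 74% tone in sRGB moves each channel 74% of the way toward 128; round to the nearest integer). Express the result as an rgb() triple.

#377c8b is rgb(55, 124, 139).
Lerp each channel 74% toward 128:
  R: 55 + 54.02 = 109.02 → 109
  G: 124 + 0.74×(128−124) = 124 + 2.96 = 126.96 → 127
  B: 139 − 8.14 = 130.86 → 131

rgb(109, 127, 131)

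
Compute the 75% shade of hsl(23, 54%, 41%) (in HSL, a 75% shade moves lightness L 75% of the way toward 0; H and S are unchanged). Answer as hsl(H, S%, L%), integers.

hsl(23, 54%, 10%)

L moves 75% from 41 toward 0: 41 − 30.75 = 10.25 → 10.
H and S are unchanged.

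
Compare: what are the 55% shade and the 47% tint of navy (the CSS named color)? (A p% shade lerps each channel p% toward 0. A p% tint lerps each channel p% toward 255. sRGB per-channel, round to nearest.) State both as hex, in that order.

#00003A, #7878BC

CSS navy is rgb(0, 0, 128).
55% shade:
  R: 0 + 0 = 0 → 0
  G: 0 + 0 = 0 → 0
  B: 128 − 70.4 = 57.6 → 58
  → #00003A
47% tint:
  R: 0 + 0.47×(255−0) = 0 + 119.85 = 119.85 → 120
  G: 0 + 119.85 = 119.85 → 120
  B: 128 + 59.69 = 187.69 → 188
  → #7878BC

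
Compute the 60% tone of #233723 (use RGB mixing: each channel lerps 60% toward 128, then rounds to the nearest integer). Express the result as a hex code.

#233723 is rgb(35, 55, 35).
Per channel, c → c + 0.6(128 − c):
  R: 35 + 55.8 = 90.8 → 91
  G: 55 + 0.6×(128−55) = 55 + 43.8 = 98.8 → 99
  B: 35 + 0.6×(128−35) = 35 + 55.8 = 90.8 → 91
rgb(91, 99, 91) = #5B635B.

#5B635B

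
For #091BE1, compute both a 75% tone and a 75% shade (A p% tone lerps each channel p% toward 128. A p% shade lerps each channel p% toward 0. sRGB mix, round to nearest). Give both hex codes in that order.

#626798, #020738

#091BE1 is rgb(9, 27, 225).
75% tone:
  R: 9 + 89.25 = 98.25 → 98
  G: 27 + 0.75×(128−27) = 27 + 75.75 = 102.75 → 103
  B: 225 + 0.75×(128−225) = 225 − 72.75 = 152.25 → 152
  → #626798
75% shade:
  R: 9 + 0.75×(0−9) = 9 − 6.75 = 2.25 → 2
  G: 27 + 0.75×(0−27) = 27 − 20.25 = 6.75 → 7
  B: 225 + 0.75×(0−225) = 225 − 168.75 = 56.25 → 56
  → #020738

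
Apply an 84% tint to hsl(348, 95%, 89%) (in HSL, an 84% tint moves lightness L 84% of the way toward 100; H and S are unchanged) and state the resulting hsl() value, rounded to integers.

L moves 84% from 89 toward 100: 89 + 9.24 = 98.24 → 98.
H and S are unchanged.

hsl(348, 95%, 98%)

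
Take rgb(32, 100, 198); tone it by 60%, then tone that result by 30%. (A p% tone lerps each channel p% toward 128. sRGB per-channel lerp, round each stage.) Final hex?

Lerp each channel 60% toward 128:
  R: 32 + 0.6×(128−32) = 32 + 57.6 = 89.6 → 90
  G: 100 + 0.6×(128−100) = 100 + 16.8 = 116.8 → 117
  B: 198 − 42 = 156 → 156
After the tone: rgb(90, 117, 156) = #5A759C.
Per channel, c → c + 0.3(128 − c):
  R: 90 + 11.4 = 101.4 → 101
  G: 117 + 3.3 = 120.3 → 120
  B: 156 + 0.3×(128−156) = 156 − 8.4 = 147.6 → 148
rgb(101, 120, 148) = #657894.

#657894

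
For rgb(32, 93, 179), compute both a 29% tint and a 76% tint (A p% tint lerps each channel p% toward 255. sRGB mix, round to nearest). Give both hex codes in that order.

29% tint:
  R: 32 + 64.67 = 96.67 → 97
  G: 93 + 0.29×(255−93) = 93 + 46.98 = 139.98 → 140
  B: 179 + 0.29×(255−179) = 179 + 22.04 = 201.04 → 201
  → #618CC9
76% tint:
  R: 32 + 0.76×(255−32) = 32 + 169.48 = 201.48 → 201
  G: 93 + 123.12 = 216.12 → 216
  B: 179 + 0.76×(255−179) = 179 + 57.76 = 236.76 → 237
  → #C9D8ED

#618CC9, #C9D8ED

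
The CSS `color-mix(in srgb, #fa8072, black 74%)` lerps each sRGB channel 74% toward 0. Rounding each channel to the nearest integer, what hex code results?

#fa8072 is rgb(250, 128, 114).
Per channel, c → c + 0.74(0 − c):
  R: 250 + 0.74×(0−250) = 250 − 185 = 65 → 65
  G: 128 + 0.74×(0−128) = 128 − 94.72 = 33.28 → 33
  B: 114 + 0.74×(0−114) = 114 − 84.36 = 29.64 → 30
rgb(65, 33, 30) = #41211e.

#41211e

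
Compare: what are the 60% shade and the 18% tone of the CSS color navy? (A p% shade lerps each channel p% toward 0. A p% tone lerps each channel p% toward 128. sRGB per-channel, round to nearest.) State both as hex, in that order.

#000033, #171780

CSS navy is rgb(0, 0, 128).
60% shade:
  R: 0 + 0.6×(0−0) = 0 + 0 = 0 → 0
  G: 0 + 0.6×(0−0) = 0 + 0 = 0 → 0
  B: 128 + 0.6×(0−128) = 128 − 76.8 = 51.2 → 51
  → #000033
18% tone:
  R: 0 + 23.04 = 23.04 → 23
  G: 0 + 0.18×(128−0) = 0 + 23.04 = 23.04 → 23
  B: 128 + 0 = 128 → 128
  → #171780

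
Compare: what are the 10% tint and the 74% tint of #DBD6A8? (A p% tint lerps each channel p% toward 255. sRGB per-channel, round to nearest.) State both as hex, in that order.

#DFDAB1, #F6F4E8

#DBD6A8 is rgb(219, 214, 168).
10% tint:
  R: 219 + 0.1×(255−219) = 219 + 3.6 = 222.6 → 223
  G: 214 + 0.1×(255−214) = 214 + 4.1 = 218.1 → 218
  B: 168 + 0.1×(255−168) = 168 + 8.7 = 176.7 → 177
  → #DFDAB1
74% tint:
  R: 219 + 0.74×(255−219) = 219 + 26.64 = 245.64 → 246
  G: 214 + 30.34 = 244.34 → 244
  B: 168 + 0.74×(255−168) = 168 + 64.38 = 232.38 → 232
  → #F6F4E8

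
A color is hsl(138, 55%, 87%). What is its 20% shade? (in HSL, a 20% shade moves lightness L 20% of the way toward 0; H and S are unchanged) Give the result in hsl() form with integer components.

L moves 20% from 87 toward 0: 87 − 17.4 = 69.6 → 70.
H and S are unchanged.

hsl(138, 55%, 70%)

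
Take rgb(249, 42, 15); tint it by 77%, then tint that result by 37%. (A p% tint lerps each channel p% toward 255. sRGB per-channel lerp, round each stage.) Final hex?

Lerp each channel 77% toward 255:
  R: 249 + 4.62 = 253.62 → 254
  G: 42 + 0.77×(255−42) = 42 + 164.01 = 206.01 → 206
  B: 15 + 0.77×(255−15) = 15 + 184.8 = 199.8 → 200
After the tint: rgb(254, 206, 200) = #FECEC8.
Per channel, c → c + 0.37(255 − c):
  R: 254 + 0.37×(255−254) = 254 + 0.37 = 254.37 → 254
  G: 206 + 18.13 = 224.13 → 224
  B: 200 + 0.37×(255−200) = 200 + 20.35 = 220.35 → 220
rgb(254, 224, 220) = #FEE0DC.

#FEE0DC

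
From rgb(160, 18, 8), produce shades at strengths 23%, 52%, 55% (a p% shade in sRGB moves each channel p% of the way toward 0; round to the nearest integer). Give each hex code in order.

23%: (160 − 36.8 = 123.2→123, 18 − 4.14 = 13.86→14, 8 − 1.84 = 6.16→6) → #7b0e06
52%: (160 − 83.2 = 76.8→77, 18 − 9.36 = 8.64→9, 8 − 4.16 = 3.84→4) → #4d0904
55%: (160 − 88 = 72→72, 18 − 9.9 = 8.1→8, 8 − 4.4 = 3.6→4) → #480804

#7b0e06, #4d0904, #480804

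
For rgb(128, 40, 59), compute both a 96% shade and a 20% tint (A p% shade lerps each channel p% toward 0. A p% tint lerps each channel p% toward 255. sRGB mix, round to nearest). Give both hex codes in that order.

96% shade:
  R: 128 − 122.88 = 5.12 → 5
  G: 40 − 38.4 = 1.6 → 2
  B: 59 − 56.64 = 2.36 → 2
  → #050202
20% tint:
  R: 128 + 0.2×(255−128) = 128 + 25.4 = 153.4 → 153
  G: 40 + 0.2×(255−40) = 40 + 43 = 83 → 83
  B: 59 + 0.2×(255−59) = 59 + 39.2 = 98.2 → 98
  → #995362

#050202, #995362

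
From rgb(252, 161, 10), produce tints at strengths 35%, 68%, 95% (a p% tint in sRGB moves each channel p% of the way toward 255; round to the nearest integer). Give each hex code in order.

#FDC260, #FEE1B1, #FFFAF3

35%: (252 + 1.05 = 253.05→253, 161 + 32.9 = 193.9→194, 10 + 85.75 = 95.75→96) → #FDC260
68%: (252 + 2.04 = 254.04→254, 161 + 63.92 = 224.92→225, 10 + 166.6 = 176.6→177) → #FEE1B1
95%: (252 + 2.85 = 254.85→255, 161 + 89.3 = 250.3→250, 10 + 232.75 = 242.75→243) → #FFFAF3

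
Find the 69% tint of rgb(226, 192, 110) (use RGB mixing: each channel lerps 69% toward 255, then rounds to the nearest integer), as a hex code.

#F6EBD2

Per channel, c → c + 0.69(255 − c):
  R: 226 + 20.01 = 246.01 → 246
  G: 192 + 43.47 = 235.47 → 235
  B: 110 + 0.69×(255−110) = 110 + 100.05 = 210.05 → 210
rgb(246, 235, 210) = #F6EBD2.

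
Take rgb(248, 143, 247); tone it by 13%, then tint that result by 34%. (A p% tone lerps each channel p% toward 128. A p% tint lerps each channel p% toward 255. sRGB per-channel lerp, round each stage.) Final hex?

Lerp each channel 13% toward 128:
  R: 248 − 15.6 = 232.4 → 232
  G: 143 + 0.13×(128−143) = 143 − 1.95 = 141.05 → 141
  B: 247 + 0.13×(128−247) = 247 − 15.47 = 231.53 → 232
After the tone: rgb(232, 141, 232) = #E88DE8.
Per channel, c → c + 0.34(255 − c):
  R: 232 + 0.34×(255−232) = 232 + 7.82 = 239.82 → 240
  G: 141 + 38.76 = 179.76 → 180
  B: 232 + 0.34×(255−232) = 232 + 7.82 = 239.82 → 240
rgb(240, 180, 240) = #F0B4F0.

#F0B4F0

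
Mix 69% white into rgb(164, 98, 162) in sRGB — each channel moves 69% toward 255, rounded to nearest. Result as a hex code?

Per channel, c → c + 0.69(255 − c):
  R: 164 + 0.69×(255−164) = 164 + 62.79 = 226.79 → 227
  G: 98 + 108.33 = 206.33 → 206
  B: 162 + 64.17 = 226.17 → 226
rgb(227, 206, 226) = #e3cee2.

#e3cee2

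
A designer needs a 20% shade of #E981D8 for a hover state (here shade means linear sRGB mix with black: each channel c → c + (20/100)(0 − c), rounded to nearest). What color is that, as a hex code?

#E981D8 is rgb(233, 129, 216).
A 20% shade moves each channel 20% toward 0:
  R: 233 + 0.2×(0−233) = 233 − 46.6 = 186.4 → 186
  G: 129 + 0.2×(0−129) = 129 − 25.8 = 103.2 → 103
  B: 216 − 43.2 = 172.8 → 173
rgb(186, 103, 173) = #BA67AD.

#BA67AD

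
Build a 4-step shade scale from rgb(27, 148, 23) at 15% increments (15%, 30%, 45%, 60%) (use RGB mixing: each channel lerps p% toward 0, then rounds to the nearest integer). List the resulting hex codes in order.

15%: (27 − 4.05 = 22.95→23, 148 − 22.2 = 125.8→126, 23 − 3.45 = 19.55→20) → #177E14
30%: (27 − 8.1 = 18.9→19, 148 − 44.4 = 103.6→104, 23 − 6.9 = 16.1→16) → #136810
45%: (27 − 12.15 = 14.85→15, 148 − 66.6 = 81.4→81, 23 − 10.35 = 12.65→13) → #0F510D
60%: (27 − 16.2 = 10.8→11, 148 − 88.8 = 59.2→59, 23 − 13.8 = 9.2→9) → #0B3B09

#177E14, #136810, #0F510D, #0B3B09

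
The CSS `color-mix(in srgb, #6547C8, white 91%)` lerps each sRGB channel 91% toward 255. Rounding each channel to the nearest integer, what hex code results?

#6547C8 is rgb(101, 71, 200).
Lerp each channel 91% toward 255:
  R: 101 + 0.91×(255−101) = 101 + 140.14 = 241.14 → 241
  G: 71 + 167.44 = 238.44 → 238
  B: 200 + 50.05 = 250.05 → 250
rgb(241, 238, 250) = #F1EEFA.

#F1EEFA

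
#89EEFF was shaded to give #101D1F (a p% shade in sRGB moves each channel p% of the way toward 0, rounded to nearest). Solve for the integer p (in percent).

88%

#89EEFF is rgb(137, 238, 255); #101D1F is rgb(16, 29, 31).
On the B channel (widest range): 31 ≈ 255 + (p/100)(0 − 255), so p ≈ 100×(31 − 255)/(0 − 255) = -22400/-255 = 87.84.
p = 88 reproduces all three channels after rounding.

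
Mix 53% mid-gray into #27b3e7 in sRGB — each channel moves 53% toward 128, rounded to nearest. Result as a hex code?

#5698b0

#27b3e7 is rgb(39, 179, 231).
Lerp each channel 53% toward 128:
  R: 39 + 47.17 = 86.17 → 86
  G: 179 − 27.03 = 151.97 → 152
  B: 231 + 0.53×(128−231) = 231 − 54.59 = 176.41 → 176
rgb(86, 152, 176) = #5698b0.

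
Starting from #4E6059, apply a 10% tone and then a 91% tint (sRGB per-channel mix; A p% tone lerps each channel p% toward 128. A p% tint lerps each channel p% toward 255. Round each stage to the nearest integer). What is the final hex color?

#4E6059 is rgb(78, 96, 89).
A 10% tone moves each channel 10% toward 128:
  R: 78 + 5 = 83 → 83
  G: 96 + 0.1×(128−96) = 96 + 3.2 = 99.2 → 99
  B: 89 + 0.1×(128−89) = 89 + 3.9 = 92.9 → 93
After the tone: rgb(83, 99, 93) = #53635D.
Lerp each channel 91% toward 255:
  R: 83 + 0.91×(255−83) = 83 + 156.52 = 239.52 → 240
  G: 99 + 0.91×(255−99) = 99 + 141.96 = 240.96 → 241
  B: 93 + 0.91×(255−93) = 93 + 147.42 = 240.42 → 240
rgb(240, 241, 240) = #F0F1F0.

#F0F1F0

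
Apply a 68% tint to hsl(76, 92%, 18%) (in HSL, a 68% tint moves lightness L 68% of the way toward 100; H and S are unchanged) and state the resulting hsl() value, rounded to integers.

L moves 68% from 18 toward 100: 18 + 55.76 = 73.76 → 74.
H and S are unchanged.

hsl(76, 92%, 74%)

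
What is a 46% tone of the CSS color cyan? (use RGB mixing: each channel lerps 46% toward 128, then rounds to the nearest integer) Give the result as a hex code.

CSS cyan is rgb(0, 255, 255).
Per channel, c → c + 0.46(128 − c):
  R: 0 + 58.88 = 58.88 → 59
  G: 255 − 58.42 = 196.58 → 197
  B: 255 + 0.46×(128−255) = 255 − 58.42 = 196.58 → 197
rgb(59, 197, 197) = #3BC5C5.

#3BC5C5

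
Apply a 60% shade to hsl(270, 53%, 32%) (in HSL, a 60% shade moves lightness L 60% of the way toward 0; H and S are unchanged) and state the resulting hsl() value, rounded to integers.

hsl(270, 53%, 13%)

L moves 60% from 32 toward 0: 32 − 19.2 = 12.8 → 13.
H and S are unchanged.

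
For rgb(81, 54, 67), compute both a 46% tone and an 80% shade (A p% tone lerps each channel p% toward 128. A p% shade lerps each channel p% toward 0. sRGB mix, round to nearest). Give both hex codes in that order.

#67585F, #100B0D

46% tone:
  R: 81 + 21.62 = 102.62 → 103
  G: 54 + 0.46×(128−54) = 54 + 34.04 = 88.04 → 88
  B: 67 + 0.46×(128−67) = 67 + 28.06 = 95.06 → 95
  → #67585F
80% shade:
  R: 81 − 64.8 = 16.2 → 16
  G: 54 + 0.8×(0−54) = 54 − 43.2 = 10.8 → 11
  B: 67 − 53.6 = 13.4 → 13
  → #100B0D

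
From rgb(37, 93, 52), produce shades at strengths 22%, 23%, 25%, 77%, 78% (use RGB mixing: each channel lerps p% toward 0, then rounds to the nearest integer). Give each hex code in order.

22%: (37 − 8.14 = 28.86→29, 93 − 20.46 = 72.54→73, 52 − 11.44 = 40.56→41) → #1d4929
23%: (37 − 8.51 = 28.49→28, 93 − 21.39 = 71.61→72, 52 − 11.96 = 40.04→40) → #1c4828
25%: (37 − 9.25 = 27.75→28, 93 − 23.25 = 69.75→70, 52 − 13 = 39→39) → #1c4627
77%: (37 − 28.49 = 8.51→9, 93 − 71.61 = 21.39→21, 52 − 40.04 = 11.96→12) → #09150c
78%: (37 − 28.86 = 8.14→8, 93 − 72.54 = 20.46→20, 52 − 40.56 = 11.44→11) → #08140b

#1d4929, #1c4828, #1c4627, #09150c, #08140b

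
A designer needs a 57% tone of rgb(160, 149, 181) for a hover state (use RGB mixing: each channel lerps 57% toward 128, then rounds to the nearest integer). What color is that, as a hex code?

#8e8997

A 57% tone moves each channel 57% toward 128:
  R: 160 + 0.57×(128−160) = 160 − 18.24 = 141.76 → 142
  G: 149 + 0.57×(128−149) = 149 − 11.97 = 137.03 → 137
  B: 181 − 30.21 = 150.79 → 151
rgb(142, 137, 151) = #8e8997.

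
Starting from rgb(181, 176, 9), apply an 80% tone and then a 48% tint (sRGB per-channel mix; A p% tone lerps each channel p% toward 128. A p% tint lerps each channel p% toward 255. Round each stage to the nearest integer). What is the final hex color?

#C3C2B0

Per channel, c → c + 0.8(128 − c):
  R: 181 + 0.8×(128−181) = 181 − 42.4 = 138.6 → 139
  G: 176 + 0.8×(128−176) = 176 − 38.4 = 137.6 → 138
  B: 9 + 0.8×(128−9) = 9 + 95.2 = 104.2 → 104
After the tone: rgb(139, 138, 104) = #8B8A68.
Per channel, c → c + 0.48(255 − c):
  R: 139 + 0.48×(255−139) = 139 + 55.68 = 194.68 → 195
  G: 138 + 0.48×(255−138) = 138 + 56.16 = 194.16 → 194
  B: 104 + 0.48×(255−104) = 104 + 72.48 = 176.48 → 176
rgb(195, 194, 176) = #C3C2B0.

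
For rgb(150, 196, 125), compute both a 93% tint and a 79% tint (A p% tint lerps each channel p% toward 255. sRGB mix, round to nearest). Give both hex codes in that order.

#F8FBF6, #E9F3E4

93% tint:
  R: 150 + 97.65 = 247.65 → 248
  G: 196 + 0.93×(255−196) = 196 + 54.87 = 250.87 → 251
  B: 125 + 120.9 = 245.9 → 246
  → #F8FBF6
79% tint:
  R: 150 + 0.79×(255−150) = 150 + 82.95 = 232.95 → 233
  G: 196 + 46.61 = 242.61 → 243
  B: 125 + 0.79×(255−125) = 125 + 102.7 = 227.7 → 228
  → #E9F3E4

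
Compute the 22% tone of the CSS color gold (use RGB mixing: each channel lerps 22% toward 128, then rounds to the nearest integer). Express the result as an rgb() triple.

CSS gold is rgb(255, 215, 0).
A 22% tone moves each channel 22% toward 128:
  R: 255 + 0.22×(128−255) = 255 − 27.94 = 227.06 → 227
  G: 215 + 0.22×(128−215) = 215 − 19.14 = 195.86 → 196
  B: 0 + 0.22×(128−0) = 0 + 28.16 = 28.16 → 28

rgb(227, 196, 28)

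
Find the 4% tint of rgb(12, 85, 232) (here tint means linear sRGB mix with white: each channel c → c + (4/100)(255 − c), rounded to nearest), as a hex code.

A 4% tint moves each channel 4% toward 255:
  R: 12 + 0.04×(255−12) = 12 + 9.72 = 21.72 → 22
  G: 85 + 0.04×(255−85) = 85 + 6.8 = 91.8 → 92
  B: 232 + 0.04×(255−232) = 232 + 0.92 = 232.92 → 233
rgb(22, 92, 233) = #165ce9.

#165ce9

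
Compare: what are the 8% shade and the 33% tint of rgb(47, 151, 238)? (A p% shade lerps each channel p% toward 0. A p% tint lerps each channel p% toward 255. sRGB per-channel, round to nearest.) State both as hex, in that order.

8% shade:
  R: 47 + 0.08×(0−47) = 47 − 3.76 = 43.24 → 43
  G: 151 − 12.08 = 138.92 → 139
  B: 238 − 19.04 = 218.96 → 219
  → #2B8BDB
33% tint:
  R: 47 + 68.64 = 115.64 → 116
  G: 151 + 0.33×(255−151) = 151 + 34.32 = 185.32 → 185
  B: 238 + 0.33×(255−238) = 238 + 5.61 = 243.61 → 244
  → #74B9F4

#2B8BDB, #74B9F4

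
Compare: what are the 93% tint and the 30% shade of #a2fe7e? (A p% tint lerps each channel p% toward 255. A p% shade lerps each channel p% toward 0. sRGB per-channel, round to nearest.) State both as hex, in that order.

#a2fe7e is rgb(162, 254, 126).
93% tint:
  R: 162 + 0.93×(255−162) = 162 + 86.49 = 248.49 → 248
  G: 254 + 0.93×(255−254) = 254 + 0.93 = 254.93 → 255
  B: 126 + 119.97 = 245.97 → 246
  → #f8fff6
30% shade:
  R: 162 + 0.3×(0−162) = 162 − 48.6 = 113.4 → 113
  G: 254 + 0.3×(0−254) = 254 − 76.2 = 177.8 → 178
  B: 126 + 0.3×(0−126) = 126 − 37.8 = 88.2 → 88
  → #71b258

#f8fff6, #71b258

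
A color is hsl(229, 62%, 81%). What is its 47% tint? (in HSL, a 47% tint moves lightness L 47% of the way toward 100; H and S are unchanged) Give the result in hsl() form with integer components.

L moves 47% from 81 toward 100: 81 + 8.93 = 89.93 → 90.
H and S are unchanged.

hsl(229, 62%, 90%)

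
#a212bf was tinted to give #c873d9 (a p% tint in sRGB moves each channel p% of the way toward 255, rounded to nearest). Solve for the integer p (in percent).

#a212bf is rgb(162, 18, 191); #c873d9 is rgb(200, 115, 217).
On the G channel (widest range): 115 ≈ 18 + (p/100)(255 − 18), so p ≈ 100×(115 − 18)/(255 − 18) = 9700/237 = 40.93.
p = 41 reproduces all three channels after rounding.

41%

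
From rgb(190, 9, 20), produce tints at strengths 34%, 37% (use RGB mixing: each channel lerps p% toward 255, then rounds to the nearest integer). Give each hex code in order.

34%: (190 + 22.1 = 212.1→212, 9 + 83.64 = 92.64→93, 20 + 79.9 = 99.9→100) → #d45d64
37%: (190 + 24.05 = 214.05→214, 9 + 91.02 = 100.02→100, 20 + 86.95 = 106.95→107) → #d6646b

#d45d64, #d6646b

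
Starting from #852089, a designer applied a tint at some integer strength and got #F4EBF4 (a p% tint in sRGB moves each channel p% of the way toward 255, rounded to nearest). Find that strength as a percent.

#852089 is rgb(133, 32, 137); #F4EBF4 is rgb(244, 235, 244).
On the G channel (widest range): 235 ≈ 32 + (p/100)(255 − 32), so p ≈ 100×(235 − 32)/(255 − 32) = 20300/223 = 91.03.
p = 91 reproduces all three channels after rounding.

91%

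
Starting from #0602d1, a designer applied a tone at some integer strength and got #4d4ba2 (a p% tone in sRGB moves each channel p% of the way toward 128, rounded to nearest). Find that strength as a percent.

58%

#0602d1 is rgb(6, 2, 209); #4d4ba2 is rgb(77, 75, 162).
On the G channel (widest range): 75 ≈ 2 + (p/100)(128 − 2), so p ≈ 100×(75 − 2)/(128 − 2) = 7300/126 = 57.94.
p = 58 reproduces all three channels after rounding.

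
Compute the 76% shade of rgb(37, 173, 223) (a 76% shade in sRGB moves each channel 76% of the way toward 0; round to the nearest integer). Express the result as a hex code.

#092a36

Lerp each channel 76% toward 0:
  R: 37 − 28.12 = 8.88 → 9
  G: 173 − 131.48 = 41.52 → 42
  B: 223 + 0.76×(0−223) = 223 − 169.48 = 53.52 → 54
rgb(9, 42, 54) = #092a36.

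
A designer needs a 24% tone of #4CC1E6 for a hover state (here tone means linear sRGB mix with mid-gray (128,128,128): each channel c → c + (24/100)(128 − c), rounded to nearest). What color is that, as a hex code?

#4CC1E6 is rgb(76, 193, 230).
Per channel, c → c + 0.24(128 − c):
  R: 76 + 12.48 = 88.48 → 88
  G: 193 + 0.24×(128−193) = 193 − 15.6 = 177.4 → 177
  B: 230 + 0.24×(128−230) = 230 − 24.48 = 205.52 → 206
rgb(88, 177, 206) = #58B1CE.

#58B1CE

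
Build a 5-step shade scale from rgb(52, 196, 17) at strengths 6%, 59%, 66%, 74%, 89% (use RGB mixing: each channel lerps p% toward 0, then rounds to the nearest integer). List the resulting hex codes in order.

6%: (52 − 3.12 = 48.88→49, 196 − 11.76 = 184.24→184, 17 − 1.02 = 15.98→16) → #31b810
59%: (52 − 30.68 = 21.32→21, 196 − 115.64 = 80.36→80, 17 − 10.03 = 6.97→7) → #155007
66%: (52 − 34.32 = 17.68→18, 196 − 129.36 = 66.64→67, 17 − 11.22 = 5.78→6) → #124306
74%: (52 − 38.48 = 13.52→14, 196 − 145.04 = 50.96→51, 17 − 12.58 = 4.42→4) → #0e3304
89%: (52 − 46.28 = 5.72→6, 196 − 174.44 = 21.56→22, 17 − 15.13 = 1.87→2) → #061602

#31b810, #155007, #124306, #0e3304, #061602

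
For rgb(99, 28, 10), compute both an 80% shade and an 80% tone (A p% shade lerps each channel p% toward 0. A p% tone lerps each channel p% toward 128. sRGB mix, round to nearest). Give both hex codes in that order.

#140602, #7A6C68

80% shade:
  R: 99 + 0.8×(0−99) = 99 − 79.2 = 19.8 → 20
  G: 28 + 0.8×(0−28) = 28 − 22.4 = 5.6 → 6
  B: 10 + 0.8×(0−10) = 10 − 8 = 2 → 2
  → #140602
80% tone:
  R: 99 + 0.8×(128−99) = 99 + 23.2 = 122.2 → 122
  G: 28 + 0.8×(128−28) = 28 + 80 = 108 → 108
  B: 10 + 0.8×(128−10) = 10 + 94.4 = 104.4 → 104
  → #7A6C68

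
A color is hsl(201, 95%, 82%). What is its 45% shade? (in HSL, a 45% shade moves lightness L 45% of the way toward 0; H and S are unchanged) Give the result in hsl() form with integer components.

hsl(201, 95%, 45%)

L moves 45% from 82 toward 0: 82 − 36.9 = 45.1 → 45.
H and S are unchanged.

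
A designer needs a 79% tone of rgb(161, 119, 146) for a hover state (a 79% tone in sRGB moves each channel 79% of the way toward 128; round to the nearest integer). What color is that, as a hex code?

#877e84

Lerp each channel 79% toward 128:
  R: 161 + 0.79×(128−161) = 161 − 26.07 = 134.93 → 135
  G: 119 + 0.79×(128−119) = 119 + 7.11 = 126.11 → 126
  B: 146 − 14.22 = 131.78 → 132
rgb(135, 126, 132) = #877e84.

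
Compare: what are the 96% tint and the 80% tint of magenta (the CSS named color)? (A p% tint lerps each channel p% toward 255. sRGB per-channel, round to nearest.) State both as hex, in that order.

#FFF5FF, #FFCCFF

CSS magenta is rgb(255, 0, 255).
96% tint:
  R: 255 + 0 = 255 → 255
  G: 0 + 0.96×(255−0) = 0 + 244.8 = 244.8 → 245
  B: 255 + 0.96×(255−255) = 255 + 0 = 255 → 255
  → #FFF5FF
80% tint:
  R: 255 + 0.8×(255−255) = 255 + 0 = 255 → 255
  G: 0 + 0.8×(255−0) = 0 + 204 = 204 → 204
  B: 255 + 0.8×(255−255) = 255 + 0 = 255 → 255
  → #FFCCFF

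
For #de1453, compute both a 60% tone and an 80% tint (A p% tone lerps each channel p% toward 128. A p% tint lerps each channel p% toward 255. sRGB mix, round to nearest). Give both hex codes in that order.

#de1453 is rgb(222, 20, 83).
60% tone:
  R: 222 + 0.6×(128−222) = 222 − 56.4 = 165.6 → 166
  G: 20 + 0.6×(128−20) = 20 + 64.8 = 84.8 → 85
  B: 83 + 0.6×(128−83) = 83 + 27 = 110 → 110
  → #a6556e
80% tint:
  R: 222 + 0.8×(255−222) = 222 + 26.4 = 248.4 → 248
  G: 20 + 0.8×(255−20) = 20 + 188 = 208 → 208
  B: 83 + 137.6 = 220.6 → 221
  → #f8d0dd

#a6556e, #f8d0dd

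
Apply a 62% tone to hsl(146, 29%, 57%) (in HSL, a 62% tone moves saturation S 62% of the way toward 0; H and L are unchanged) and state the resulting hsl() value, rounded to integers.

S moves 62% from 29 toward 0: 29 − 17.98 = 11.02 → 11.
H and L are unchanged.

hsl(146, 11%, 57%)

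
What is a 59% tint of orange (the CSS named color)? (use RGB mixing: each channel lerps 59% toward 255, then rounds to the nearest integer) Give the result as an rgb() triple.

CSS orange is rgb(255, 165, 0).
Lerp each channel 59% toward 255:
  R: 255 + 0.59×(255−255) = 255 + 0 = 255 → 255
  G: 165 + 0.59×(255−165) = 165 + 53.1 = 218.1 → 218
  B: 0 + 150.45 = 150.45 → 150

rgb(255, 218, 150)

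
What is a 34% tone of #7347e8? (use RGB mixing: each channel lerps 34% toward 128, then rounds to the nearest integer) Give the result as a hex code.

#775ac5

#7347e8 is rgb(115, 71, 232).
A 34% tone moves each channel 34% toward 128:
  R: 115 + 0.34×(128−115) = 115 + 4.42 = 119.42 → 119
  G: 71 + 19.38 = 90.38 → 90
  B: 232 − 35.36 = 196.64 → 197
rgb(119, 90, 197) = #775ac5.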